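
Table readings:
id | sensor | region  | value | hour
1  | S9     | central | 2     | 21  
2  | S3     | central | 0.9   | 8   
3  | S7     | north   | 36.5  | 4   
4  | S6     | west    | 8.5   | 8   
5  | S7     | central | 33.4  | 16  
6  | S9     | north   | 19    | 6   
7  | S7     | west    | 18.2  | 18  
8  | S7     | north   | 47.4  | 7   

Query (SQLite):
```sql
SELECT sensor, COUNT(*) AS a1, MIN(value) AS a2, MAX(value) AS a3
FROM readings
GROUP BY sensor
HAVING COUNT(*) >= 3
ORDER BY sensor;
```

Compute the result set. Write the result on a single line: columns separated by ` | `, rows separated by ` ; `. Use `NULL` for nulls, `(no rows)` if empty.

S7 | 4 | 18.2 | 47.4

Group readings by sensor.
Per group compute: COUNT(*), MIN(value), MAX(value).
HAVING: drop groups with fewer than 3 rows.
  S3: ids {2} → COUNT(*)=1, MIN(value)=0.9, MAX(value)=0.9
  S6: ids {4} → COUNT(*)=1, MIN(value)=8.5, MAX(value)=8.5
  S7: ids {3, 5, 7, 8} → COUNT(*)=4, MIN(value)=18.2, MAX(value)=47.4
  S9: ids {1, 6} → COUNT(*)=2, MIN(value)=2, MAX(value)=19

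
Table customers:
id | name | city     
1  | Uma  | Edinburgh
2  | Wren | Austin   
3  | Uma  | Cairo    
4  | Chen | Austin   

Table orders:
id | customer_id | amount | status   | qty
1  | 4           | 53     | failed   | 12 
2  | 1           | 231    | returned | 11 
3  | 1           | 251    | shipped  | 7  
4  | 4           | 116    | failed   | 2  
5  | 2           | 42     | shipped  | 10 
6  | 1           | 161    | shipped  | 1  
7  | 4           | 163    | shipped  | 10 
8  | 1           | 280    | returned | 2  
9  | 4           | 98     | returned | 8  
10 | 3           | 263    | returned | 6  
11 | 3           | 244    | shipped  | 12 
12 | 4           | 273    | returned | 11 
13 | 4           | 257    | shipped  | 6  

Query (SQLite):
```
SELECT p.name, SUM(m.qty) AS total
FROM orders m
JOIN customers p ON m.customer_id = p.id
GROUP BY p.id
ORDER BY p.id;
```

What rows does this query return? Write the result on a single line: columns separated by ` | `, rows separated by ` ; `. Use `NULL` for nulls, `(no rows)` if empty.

Uma | 21 ; Wren | 10 ; Uma | 18 ; Chen | 49

Join each orders row to its customers via customer_id.
Group joined rows by customers.id; compute SUM(m.qty) per group.
  1: ids {2, 3, 6, 8} → SUM(m.qty)=21
  2: ids {5} → SUM(m.qty)=10
  3: ids {10, 11} → SUM(m.qty)=18
  4: ids {1, 4, 7, 9, 12, 13} → SUM(m.qty)=49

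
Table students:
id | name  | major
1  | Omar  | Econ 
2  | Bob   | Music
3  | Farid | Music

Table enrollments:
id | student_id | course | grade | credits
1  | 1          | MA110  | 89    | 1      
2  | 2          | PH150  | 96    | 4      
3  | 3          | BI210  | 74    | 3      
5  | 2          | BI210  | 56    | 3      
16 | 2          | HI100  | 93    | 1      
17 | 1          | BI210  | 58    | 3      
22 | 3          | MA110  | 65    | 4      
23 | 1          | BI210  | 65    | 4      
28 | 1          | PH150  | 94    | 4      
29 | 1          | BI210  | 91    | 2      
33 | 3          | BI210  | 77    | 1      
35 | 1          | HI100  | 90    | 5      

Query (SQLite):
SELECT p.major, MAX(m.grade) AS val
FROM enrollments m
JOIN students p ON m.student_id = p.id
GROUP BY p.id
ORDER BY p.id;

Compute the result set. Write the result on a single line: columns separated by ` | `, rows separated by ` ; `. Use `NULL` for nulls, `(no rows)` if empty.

Join each enrollments row to its students via student_id.
Group joined rows by students.id; compute MAX(m.grade) per group.
  1: ids {1, 17, 23, 28, 29, 35} → MAX(m.grade)=94
  2: ids {2, 5, 16} → MAX(m.grade)=96
  3: ids {3, 22, 33} → MAX(m.grade)=77

Econ | 94 ; Music | 96 ; Music | 77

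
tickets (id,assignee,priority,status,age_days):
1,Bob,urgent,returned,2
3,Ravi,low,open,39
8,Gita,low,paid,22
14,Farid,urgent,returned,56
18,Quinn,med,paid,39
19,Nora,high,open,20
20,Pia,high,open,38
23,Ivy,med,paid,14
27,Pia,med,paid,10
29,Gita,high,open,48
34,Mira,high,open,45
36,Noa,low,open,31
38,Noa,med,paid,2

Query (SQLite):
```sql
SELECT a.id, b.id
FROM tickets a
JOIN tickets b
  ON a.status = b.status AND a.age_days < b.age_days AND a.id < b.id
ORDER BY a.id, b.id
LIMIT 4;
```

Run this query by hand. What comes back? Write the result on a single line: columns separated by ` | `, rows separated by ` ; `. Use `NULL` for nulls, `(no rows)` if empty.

Pairs (a,b) with same status, a.age_days < b.age_days, a.id < b.id.
status groups: open:{3,19,20,29,34,36} paid:{8,18,23,27,38} returned:{1,14}
Ordered by (a.id, b.id); first 4.

1 | 14 ; 3 | 29 ; 3 | 34 ; 8 | 18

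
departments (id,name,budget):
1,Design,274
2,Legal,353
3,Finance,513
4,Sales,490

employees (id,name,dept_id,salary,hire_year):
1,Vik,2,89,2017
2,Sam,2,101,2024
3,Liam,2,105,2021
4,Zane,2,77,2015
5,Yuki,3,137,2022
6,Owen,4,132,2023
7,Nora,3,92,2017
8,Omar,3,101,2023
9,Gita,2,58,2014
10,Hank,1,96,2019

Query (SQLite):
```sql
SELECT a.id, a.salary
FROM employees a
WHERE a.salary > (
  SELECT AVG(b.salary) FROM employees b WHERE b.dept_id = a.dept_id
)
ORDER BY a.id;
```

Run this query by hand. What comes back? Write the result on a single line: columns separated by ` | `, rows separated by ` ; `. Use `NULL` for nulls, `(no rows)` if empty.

1 | 89 ; 2 | 101 ; 3 | 105 ; 5 | 137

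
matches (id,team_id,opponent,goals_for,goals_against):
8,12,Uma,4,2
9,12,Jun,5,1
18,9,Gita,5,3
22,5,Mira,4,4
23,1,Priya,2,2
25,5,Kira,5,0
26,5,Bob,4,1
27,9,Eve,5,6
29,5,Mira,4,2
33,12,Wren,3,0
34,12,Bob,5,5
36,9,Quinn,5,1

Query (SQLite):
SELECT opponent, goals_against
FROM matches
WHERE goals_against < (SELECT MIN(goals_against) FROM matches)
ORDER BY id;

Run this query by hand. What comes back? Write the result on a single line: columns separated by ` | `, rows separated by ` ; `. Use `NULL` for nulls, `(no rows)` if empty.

(no rows)

Scalar subquery: MIN(goals_against) over all matches rows = 0.
Keep rows where goals_against < that value.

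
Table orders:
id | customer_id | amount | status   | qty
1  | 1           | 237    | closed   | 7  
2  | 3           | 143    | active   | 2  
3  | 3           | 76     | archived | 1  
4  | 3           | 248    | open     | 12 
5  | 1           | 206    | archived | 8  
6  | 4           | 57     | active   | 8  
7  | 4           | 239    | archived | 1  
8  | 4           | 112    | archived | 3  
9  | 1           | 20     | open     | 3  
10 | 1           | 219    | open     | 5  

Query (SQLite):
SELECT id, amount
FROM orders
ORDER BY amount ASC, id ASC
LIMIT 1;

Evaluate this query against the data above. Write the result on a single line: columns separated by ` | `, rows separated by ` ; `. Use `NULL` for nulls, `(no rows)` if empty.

Sort by amount asc, tiebreak id asc: (20, id=9), (57, id=6), (76, id=3), (112, id=8) …. Take first 1.

9 | 20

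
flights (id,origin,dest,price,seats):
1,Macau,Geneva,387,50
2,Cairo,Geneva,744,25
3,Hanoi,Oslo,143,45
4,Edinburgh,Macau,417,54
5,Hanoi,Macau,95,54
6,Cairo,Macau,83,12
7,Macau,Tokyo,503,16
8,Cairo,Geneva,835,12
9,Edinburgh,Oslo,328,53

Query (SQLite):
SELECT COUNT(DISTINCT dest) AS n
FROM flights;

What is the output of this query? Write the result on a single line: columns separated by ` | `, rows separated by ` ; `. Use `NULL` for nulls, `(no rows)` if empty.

4

Count distinct non-NULL dest values.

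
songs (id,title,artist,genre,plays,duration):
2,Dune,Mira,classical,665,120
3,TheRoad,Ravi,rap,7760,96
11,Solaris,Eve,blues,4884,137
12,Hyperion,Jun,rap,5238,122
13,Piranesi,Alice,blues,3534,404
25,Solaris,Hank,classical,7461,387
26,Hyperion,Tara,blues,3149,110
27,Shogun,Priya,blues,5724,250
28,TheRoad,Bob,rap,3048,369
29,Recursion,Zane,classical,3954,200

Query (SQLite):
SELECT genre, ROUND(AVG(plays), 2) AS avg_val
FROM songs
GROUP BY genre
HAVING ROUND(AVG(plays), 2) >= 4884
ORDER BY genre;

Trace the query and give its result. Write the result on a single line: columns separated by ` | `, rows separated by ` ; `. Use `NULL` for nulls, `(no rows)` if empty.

Partition songs by genre; compute ROUND(AVG(plays), 2) within each group.
HAVING: keep groups where ROUND(AVG(plays), 2) >= 4884.
  blues: ids {11, 13, 26, 27} → ROUND(AVG(plays), 2)=4322.75
  classical: ids {2, 25, 29} → ROUND(AVG(plays), 2)=4026.67
  rap: ids {3, 12, 28} → ROUND(AVG(plays), 2)=5348.67

rap | 5348.67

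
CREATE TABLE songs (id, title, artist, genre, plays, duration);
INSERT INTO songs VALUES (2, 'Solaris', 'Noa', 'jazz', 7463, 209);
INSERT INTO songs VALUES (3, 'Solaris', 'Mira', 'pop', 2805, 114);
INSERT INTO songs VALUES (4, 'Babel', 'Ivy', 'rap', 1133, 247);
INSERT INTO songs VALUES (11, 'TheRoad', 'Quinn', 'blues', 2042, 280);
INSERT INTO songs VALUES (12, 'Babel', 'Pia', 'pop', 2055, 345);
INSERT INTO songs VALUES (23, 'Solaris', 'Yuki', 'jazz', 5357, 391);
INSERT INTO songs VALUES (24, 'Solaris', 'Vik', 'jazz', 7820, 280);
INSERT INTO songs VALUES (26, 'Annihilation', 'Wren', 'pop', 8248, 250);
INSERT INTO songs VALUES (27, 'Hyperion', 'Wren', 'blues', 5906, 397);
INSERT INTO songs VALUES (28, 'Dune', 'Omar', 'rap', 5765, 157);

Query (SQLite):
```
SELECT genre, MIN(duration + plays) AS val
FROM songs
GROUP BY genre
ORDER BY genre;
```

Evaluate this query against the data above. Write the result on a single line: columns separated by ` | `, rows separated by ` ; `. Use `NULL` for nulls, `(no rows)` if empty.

For each row compute duration + plays.
Group by genre; take MIN of the expression per group.
  blues: ids {11, 27} → MIN(duration + plays)=2322
  jazz: ids {2, 23, 24} → MIN(duration + plays)=5748
  pop: ids {3, 12, 26} → MIN(duration + plays)=2400
  rap: ids {4, 28} → MIN(duration + plays)=1380

blues | 2322 ; jazz | 5748 ; pop | 2400 ; rap | 1380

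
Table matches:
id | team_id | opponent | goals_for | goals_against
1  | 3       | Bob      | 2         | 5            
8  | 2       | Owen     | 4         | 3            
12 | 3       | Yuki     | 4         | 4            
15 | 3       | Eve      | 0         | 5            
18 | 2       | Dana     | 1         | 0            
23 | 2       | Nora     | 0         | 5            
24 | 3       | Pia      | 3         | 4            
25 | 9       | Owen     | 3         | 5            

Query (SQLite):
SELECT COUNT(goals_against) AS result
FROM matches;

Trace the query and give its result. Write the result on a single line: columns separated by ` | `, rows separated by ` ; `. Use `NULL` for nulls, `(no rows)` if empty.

All goals_against values: [5, 3, 4, 5, 0, 5, 4, 5].
COUNT(goals_against) counts non-NULL values → 8.

8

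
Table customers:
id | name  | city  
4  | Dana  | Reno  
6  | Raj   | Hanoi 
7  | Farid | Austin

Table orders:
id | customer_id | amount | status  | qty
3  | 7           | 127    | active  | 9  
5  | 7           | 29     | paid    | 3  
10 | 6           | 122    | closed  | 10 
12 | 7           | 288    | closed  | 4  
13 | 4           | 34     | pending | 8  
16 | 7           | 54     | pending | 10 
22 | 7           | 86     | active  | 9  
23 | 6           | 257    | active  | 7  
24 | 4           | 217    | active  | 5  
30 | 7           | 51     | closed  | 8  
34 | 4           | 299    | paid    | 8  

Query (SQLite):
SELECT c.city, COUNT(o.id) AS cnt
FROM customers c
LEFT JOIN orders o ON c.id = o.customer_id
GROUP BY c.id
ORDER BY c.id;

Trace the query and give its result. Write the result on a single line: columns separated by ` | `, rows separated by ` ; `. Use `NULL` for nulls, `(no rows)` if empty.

Reno | 3 ; Hanoi | 2 ; Austin | 6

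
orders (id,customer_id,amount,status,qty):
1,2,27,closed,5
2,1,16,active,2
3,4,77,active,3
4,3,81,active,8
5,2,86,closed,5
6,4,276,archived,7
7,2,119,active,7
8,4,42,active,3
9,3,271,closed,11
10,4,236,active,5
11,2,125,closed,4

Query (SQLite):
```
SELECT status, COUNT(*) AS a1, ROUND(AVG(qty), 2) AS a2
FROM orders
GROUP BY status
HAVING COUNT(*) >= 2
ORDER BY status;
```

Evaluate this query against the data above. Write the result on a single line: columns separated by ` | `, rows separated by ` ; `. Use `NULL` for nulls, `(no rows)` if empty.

active | 6 | 4.67 ; closed | 4 | 6.25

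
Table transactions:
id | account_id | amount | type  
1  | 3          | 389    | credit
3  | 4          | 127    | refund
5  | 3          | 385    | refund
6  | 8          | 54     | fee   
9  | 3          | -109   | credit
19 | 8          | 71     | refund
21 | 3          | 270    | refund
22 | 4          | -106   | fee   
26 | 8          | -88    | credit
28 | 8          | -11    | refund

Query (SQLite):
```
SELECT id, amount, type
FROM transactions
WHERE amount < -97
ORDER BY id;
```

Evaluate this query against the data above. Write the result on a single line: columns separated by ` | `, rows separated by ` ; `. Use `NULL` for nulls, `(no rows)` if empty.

9 | -109 | credit ; 22 | -106 | fee

amount < -97: ids {9, 22}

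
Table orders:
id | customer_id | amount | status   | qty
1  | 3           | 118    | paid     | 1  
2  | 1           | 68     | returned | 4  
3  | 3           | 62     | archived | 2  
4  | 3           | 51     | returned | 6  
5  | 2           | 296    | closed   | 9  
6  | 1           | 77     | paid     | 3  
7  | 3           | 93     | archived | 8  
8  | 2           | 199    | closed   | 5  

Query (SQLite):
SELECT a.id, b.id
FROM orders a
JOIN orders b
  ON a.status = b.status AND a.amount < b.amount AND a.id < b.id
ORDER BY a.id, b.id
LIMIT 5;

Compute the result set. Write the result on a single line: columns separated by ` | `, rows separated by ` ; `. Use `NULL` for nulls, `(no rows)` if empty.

Pairs (a,b) with same status, a.amount < b.amount, a.id < b.id.
status groups: archived:{3,7} closed:{5,8} paid:{1,6} returned:{2,4}
Ordered by (a.id, b.id); first 5.

3 | 7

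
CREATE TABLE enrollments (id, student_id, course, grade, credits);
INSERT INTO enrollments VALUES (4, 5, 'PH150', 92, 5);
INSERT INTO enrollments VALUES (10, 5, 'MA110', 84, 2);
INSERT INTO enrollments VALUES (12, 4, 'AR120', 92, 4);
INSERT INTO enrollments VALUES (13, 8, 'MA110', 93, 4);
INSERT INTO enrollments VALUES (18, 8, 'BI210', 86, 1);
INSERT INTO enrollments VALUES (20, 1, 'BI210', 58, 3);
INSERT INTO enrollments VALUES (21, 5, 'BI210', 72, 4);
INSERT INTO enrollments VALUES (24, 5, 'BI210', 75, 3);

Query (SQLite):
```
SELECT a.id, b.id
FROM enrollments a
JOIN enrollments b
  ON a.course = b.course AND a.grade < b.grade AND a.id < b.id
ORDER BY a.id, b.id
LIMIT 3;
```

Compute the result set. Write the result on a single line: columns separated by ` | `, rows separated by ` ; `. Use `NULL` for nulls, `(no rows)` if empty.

10 | 13 ; 20 | 21 ; 20 | 24

Pairs (a,b) with same course, a.grade < b.grade, a.id < b.id.
course groups: AR120:{12} BI210:{18,20,21,24} MA110:{10,13} PH150:{4}
Ordered by (a.id, b.id); first 3.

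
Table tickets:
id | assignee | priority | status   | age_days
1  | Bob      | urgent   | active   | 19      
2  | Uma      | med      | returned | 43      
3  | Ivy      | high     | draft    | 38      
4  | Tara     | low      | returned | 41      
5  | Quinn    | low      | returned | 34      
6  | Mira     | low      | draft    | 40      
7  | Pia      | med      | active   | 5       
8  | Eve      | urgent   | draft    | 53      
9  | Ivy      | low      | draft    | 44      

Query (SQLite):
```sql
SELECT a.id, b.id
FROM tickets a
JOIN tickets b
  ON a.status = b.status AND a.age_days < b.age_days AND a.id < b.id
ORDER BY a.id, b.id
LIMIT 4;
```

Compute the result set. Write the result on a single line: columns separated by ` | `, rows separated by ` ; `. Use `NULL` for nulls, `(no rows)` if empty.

3 | 6 ; 3 | 8 ; 3 | 9 ; 6 | 8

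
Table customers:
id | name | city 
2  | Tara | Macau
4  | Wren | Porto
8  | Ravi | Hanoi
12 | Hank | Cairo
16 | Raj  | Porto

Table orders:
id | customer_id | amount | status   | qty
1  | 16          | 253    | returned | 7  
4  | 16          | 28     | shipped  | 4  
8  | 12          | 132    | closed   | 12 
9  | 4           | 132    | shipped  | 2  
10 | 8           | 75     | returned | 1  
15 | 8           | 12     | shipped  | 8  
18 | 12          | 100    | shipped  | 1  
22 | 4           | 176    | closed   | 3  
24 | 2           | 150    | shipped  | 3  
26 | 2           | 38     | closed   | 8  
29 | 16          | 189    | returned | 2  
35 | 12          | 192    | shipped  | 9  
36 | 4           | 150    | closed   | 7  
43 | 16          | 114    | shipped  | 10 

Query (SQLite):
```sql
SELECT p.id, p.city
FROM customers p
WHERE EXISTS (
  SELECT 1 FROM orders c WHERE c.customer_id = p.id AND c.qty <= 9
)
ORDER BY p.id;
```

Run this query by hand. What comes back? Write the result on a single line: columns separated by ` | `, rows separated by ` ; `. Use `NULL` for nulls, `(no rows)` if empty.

2 | Macau ; 4 | Porto ; 8 | Hanoi ; 12 | Cairo ; 16 | Porto

For each customers row, check whether any orders with matching customer_id has qty <= 9.
Keep rows where that is true.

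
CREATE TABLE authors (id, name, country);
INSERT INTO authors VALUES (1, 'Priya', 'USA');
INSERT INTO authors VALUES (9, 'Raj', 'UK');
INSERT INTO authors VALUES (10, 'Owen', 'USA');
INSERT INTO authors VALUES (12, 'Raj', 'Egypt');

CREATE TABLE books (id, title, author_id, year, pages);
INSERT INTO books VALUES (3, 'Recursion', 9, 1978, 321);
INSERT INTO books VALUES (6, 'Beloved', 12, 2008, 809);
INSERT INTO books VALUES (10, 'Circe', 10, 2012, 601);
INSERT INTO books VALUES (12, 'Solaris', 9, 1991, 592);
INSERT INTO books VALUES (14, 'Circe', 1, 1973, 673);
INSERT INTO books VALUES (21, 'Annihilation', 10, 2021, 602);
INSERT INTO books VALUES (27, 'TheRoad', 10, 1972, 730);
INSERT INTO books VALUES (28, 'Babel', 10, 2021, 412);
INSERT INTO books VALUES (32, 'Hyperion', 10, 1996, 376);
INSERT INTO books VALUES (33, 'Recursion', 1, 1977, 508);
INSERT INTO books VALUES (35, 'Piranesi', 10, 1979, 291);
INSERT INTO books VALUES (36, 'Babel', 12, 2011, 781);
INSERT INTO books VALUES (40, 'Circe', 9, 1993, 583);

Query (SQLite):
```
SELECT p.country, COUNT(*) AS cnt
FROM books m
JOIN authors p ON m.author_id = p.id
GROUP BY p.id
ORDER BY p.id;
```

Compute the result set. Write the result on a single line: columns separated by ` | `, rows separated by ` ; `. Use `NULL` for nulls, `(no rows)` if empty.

Join each books row to its authors via author_id.
Group joined rows by authors.id; compute COUNT(*) per group.
  1: ids {14, 33} → COUNT(*)=2
  9: ids {3, 12, 40} → COUNT(*)=3
  10: ids {10, 21, 27, 28, 32, 35} → COUNT(*)=6
  12: ids {6, 36} → COUNT(*)=2

USA | 2 ; UK | 3 ; USA | 6 ; Egypt | 2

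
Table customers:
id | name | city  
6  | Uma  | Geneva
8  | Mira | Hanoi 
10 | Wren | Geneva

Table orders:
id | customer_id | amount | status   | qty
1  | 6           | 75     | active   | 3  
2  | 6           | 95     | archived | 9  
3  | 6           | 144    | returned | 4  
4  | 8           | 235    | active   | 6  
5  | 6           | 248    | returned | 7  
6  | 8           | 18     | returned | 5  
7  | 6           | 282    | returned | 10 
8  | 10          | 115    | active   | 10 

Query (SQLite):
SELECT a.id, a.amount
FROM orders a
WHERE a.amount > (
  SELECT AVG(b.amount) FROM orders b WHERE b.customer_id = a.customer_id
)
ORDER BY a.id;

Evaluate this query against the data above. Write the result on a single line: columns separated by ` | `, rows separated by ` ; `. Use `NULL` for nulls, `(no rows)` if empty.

4 | 235 ; 5 | 248 ; 7 | 282

For each orders row a, compute AVG(amount) over rows sharing a.customer_id.
Keep row a if a.amount > that per-group AVG.
  customer_id=6: AVG(amount) = 168.8
  customer_id=8: AVG(amount) = 126.5
  customer_id=10: AVG(amount) = 115.0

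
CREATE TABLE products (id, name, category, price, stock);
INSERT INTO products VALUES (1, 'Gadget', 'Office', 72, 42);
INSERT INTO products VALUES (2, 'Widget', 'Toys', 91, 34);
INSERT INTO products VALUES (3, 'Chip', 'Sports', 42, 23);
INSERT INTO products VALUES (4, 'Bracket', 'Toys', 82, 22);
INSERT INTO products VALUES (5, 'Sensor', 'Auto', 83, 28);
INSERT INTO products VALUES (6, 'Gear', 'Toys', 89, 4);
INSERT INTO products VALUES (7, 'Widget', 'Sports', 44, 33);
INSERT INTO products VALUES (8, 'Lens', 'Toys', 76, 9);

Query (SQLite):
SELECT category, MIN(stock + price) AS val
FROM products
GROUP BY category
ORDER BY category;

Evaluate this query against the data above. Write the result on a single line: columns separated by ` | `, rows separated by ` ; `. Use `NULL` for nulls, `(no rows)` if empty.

Auto | 111 ; Office | 114 ; Sports | 65 ; Toys | 85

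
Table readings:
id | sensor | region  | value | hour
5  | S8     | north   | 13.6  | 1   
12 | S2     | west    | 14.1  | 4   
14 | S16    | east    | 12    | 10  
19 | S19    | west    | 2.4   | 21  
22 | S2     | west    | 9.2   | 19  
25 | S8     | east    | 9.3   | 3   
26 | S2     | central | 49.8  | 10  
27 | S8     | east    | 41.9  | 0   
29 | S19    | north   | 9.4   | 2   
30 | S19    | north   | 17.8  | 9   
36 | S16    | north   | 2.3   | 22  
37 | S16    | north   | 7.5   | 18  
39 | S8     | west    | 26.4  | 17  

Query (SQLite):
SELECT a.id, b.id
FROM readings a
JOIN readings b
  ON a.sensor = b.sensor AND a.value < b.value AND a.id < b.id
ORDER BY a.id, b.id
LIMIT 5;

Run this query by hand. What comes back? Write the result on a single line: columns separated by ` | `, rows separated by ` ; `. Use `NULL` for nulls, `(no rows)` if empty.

Pairs (a,b) with same sensor, a.value < b.value, a.id < b.id.
sensor groups: S16:{14,36,37} S19:{19,29,30} S2:{12,22,26} S8:{5,25,27,39}
Ordered by (a.id, b.id); first 5.

5 | 27 ; 5 | 39 ; 12 | 26 ; 19 | 29 ; 19 | 30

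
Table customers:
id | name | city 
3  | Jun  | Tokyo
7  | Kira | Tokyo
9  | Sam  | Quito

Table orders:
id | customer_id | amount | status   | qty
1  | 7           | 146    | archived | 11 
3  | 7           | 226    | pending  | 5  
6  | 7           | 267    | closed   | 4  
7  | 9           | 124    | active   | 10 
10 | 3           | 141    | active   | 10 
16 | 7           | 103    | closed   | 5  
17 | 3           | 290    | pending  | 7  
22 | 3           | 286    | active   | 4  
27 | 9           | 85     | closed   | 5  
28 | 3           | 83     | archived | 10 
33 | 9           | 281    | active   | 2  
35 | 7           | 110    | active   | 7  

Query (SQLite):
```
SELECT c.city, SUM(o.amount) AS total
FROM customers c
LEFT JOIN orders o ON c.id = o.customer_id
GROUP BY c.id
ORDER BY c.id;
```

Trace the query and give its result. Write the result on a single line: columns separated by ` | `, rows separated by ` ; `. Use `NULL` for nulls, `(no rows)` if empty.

LEFT JOIN keeps every customers row; unmatched ones get NULL for orders columns.
Group by customers.id and compute SUM(o.amount). SUM over an all-NULL group is NULL.
  3: ids {10, 17, 22, 28} → SUM(o.amount)=800
  7: ids {1, 3, 6, 16, 35} → SUM(o.amount)=852
  9: ids {7, 27, 33} → SUM(o.amount)=490

Tokyo | 800 ; Tokyo | 852 ; Quito | 490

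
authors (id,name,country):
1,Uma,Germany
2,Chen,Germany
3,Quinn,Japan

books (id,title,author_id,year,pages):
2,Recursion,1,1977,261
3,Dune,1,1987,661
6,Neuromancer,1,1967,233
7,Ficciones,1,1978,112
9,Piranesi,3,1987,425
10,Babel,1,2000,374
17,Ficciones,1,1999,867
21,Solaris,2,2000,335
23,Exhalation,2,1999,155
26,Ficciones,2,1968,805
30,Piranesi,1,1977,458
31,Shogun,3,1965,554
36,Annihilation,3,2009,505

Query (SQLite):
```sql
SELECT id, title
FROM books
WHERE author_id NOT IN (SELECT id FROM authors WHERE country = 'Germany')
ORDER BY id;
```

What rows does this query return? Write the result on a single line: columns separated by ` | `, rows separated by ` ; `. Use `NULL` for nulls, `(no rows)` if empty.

Inner query: authors.id where country = 'Germany'.
Outer: keep books rows whose author_id is not in that set.
Inner query → {1, 2}

9 | Piranesi ; 31 | Shogun ; 36 | Annihilation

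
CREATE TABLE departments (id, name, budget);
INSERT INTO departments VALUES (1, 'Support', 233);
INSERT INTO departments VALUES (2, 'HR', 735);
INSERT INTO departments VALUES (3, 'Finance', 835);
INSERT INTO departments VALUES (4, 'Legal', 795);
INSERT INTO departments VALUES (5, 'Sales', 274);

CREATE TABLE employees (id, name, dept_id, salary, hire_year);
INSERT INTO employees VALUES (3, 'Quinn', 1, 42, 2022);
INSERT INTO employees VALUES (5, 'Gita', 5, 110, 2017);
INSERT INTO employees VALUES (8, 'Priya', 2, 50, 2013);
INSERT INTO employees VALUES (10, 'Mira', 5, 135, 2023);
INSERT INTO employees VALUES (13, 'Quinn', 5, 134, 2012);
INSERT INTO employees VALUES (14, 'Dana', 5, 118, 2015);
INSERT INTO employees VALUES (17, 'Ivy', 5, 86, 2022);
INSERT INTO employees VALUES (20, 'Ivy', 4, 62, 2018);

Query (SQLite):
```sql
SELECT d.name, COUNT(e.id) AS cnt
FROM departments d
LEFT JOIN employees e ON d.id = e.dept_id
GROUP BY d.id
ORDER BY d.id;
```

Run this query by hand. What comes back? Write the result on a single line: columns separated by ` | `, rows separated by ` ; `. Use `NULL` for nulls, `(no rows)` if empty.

Support | 1 ; HR | 1 ; Finance | 0 ; Legal | 1 ; Sales | 5

LEFT JOIN keeps every departments row; unmatched ones get NULL for employees columns.
Group by departments.id and compute COUNT(e.id). COUNT(col) of an all-NULL group is 0.
  1: ids {3} → COUNT(e.id)=1
  2: ids {8} → COUNT(e.id)=1
  3: ids {—} → COUNT(e.id)=0
  4: ids {20} → COUNT(e.id)=1
  5: ids {5, 10, 13, 14, 17} → COUNT(e.id)=5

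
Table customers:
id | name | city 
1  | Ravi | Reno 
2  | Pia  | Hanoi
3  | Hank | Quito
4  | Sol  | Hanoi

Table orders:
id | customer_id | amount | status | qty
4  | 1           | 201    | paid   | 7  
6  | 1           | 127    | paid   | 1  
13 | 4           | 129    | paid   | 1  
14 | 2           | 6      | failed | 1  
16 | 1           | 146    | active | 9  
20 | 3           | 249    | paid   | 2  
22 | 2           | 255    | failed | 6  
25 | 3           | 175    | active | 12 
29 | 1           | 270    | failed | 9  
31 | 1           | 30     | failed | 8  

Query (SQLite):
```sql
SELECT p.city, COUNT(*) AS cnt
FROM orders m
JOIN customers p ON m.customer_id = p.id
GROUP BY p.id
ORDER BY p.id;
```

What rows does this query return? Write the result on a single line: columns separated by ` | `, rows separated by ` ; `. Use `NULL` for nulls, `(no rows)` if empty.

Join each orders row to its customers via customer_id.
Group joined rows by customers.id; compute COUNT(*) per group.
  1: ids {4, 6, 16, 29, 31} → COUNT(*)=5
  2: ids {14, 22} → COUNT(*)=2
  3: ids {20, 25} → COUNT(*)=2
  4: ids {13} → COUNT(*)=1

Reno | 5 ; Hanoi | 2 ; Quito | 2 ; Hanoi | 1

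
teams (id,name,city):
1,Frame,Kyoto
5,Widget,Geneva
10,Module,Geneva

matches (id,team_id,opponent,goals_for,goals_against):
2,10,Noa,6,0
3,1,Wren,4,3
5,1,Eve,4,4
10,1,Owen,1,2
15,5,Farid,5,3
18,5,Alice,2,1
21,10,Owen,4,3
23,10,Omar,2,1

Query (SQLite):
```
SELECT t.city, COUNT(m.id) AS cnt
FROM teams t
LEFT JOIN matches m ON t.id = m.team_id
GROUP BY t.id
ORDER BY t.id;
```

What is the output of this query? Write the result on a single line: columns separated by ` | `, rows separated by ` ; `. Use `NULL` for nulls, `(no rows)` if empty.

Kyoto | 3 ; Geneva | 2 ; Geneva | 3

LEFT JOIN keeps every teams row; unmatched ones get NULL for matches columns.
Group by teams.id and compute COUNT(m.id). COUNT(col) of an all-NULL group is 0.
  1: ids {3, 5, 10} → COUNT(m.id)=3
  5: ids {15, 18} → COUNT(m.id)=2
  10: ids {2, 21, 23} → COUNT(m.id)=3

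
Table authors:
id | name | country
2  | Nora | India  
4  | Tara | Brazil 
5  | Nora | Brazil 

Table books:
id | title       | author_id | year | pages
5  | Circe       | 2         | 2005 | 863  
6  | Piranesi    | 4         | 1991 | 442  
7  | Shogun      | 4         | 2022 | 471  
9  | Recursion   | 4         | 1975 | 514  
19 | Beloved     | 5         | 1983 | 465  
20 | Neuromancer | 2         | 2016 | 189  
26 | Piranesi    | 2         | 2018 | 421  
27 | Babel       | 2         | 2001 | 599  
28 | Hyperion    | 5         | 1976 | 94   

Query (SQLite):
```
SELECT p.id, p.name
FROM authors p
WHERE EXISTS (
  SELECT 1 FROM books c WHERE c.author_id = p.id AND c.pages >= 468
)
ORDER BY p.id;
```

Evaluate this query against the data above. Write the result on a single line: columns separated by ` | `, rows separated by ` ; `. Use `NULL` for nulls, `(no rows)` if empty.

For each authors row, check whether any books with matching author_id has pages >= 468.
Keep rows where that is true.

2 | Nora ; 4 | Tara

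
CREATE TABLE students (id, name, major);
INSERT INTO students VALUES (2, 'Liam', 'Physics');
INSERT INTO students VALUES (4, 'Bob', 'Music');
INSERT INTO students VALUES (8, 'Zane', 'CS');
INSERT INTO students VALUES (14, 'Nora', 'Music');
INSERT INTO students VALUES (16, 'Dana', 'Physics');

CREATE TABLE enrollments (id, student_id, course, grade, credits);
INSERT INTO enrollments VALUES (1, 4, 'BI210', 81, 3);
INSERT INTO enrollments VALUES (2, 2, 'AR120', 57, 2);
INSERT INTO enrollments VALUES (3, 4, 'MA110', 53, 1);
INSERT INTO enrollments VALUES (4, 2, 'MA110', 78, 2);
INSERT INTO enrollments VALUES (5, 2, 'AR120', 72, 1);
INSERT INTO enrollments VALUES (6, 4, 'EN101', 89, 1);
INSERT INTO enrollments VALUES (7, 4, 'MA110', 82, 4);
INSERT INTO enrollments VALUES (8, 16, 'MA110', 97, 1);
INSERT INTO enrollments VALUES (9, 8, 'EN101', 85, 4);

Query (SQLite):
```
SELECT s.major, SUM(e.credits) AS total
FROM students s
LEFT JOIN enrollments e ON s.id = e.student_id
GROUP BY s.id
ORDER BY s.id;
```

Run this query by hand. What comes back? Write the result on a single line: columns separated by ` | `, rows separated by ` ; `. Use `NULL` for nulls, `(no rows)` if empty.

Physics | 5 ; Music | 9 ; CS | 4 ; Music | NULL ; Physics | 1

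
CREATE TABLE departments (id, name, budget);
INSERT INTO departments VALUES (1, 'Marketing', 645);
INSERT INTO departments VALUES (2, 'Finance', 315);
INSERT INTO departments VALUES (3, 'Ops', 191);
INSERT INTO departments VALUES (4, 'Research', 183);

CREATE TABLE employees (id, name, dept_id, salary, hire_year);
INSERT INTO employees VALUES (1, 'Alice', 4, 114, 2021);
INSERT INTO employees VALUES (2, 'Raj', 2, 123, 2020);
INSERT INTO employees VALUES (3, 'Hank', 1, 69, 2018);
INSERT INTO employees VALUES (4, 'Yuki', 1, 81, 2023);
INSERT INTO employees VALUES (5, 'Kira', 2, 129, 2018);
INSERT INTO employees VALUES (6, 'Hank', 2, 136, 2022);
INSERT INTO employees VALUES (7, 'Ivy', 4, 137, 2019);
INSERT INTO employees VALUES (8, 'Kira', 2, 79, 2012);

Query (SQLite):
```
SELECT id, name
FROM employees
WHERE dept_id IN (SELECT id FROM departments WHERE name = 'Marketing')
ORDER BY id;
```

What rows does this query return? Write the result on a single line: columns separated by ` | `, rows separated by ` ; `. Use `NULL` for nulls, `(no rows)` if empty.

Inner query: departments.id where name = 'Marketing'.
Outer: keep employees rows whose dept_id is in that set.
Inner query → {1}

3 | Hank ; 4 | Yuki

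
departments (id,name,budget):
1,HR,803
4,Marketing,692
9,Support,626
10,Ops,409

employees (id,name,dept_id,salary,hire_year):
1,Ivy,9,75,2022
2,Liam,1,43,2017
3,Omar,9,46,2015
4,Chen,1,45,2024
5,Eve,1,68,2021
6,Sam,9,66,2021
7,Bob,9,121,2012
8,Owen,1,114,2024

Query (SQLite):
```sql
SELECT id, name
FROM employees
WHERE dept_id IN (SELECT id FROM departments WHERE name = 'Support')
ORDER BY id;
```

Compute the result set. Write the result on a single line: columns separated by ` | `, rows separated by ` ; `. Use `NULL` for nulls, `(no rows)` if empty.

1 | Ivy ; 3 | Omar ; 6 | Sam ; 7 | Bob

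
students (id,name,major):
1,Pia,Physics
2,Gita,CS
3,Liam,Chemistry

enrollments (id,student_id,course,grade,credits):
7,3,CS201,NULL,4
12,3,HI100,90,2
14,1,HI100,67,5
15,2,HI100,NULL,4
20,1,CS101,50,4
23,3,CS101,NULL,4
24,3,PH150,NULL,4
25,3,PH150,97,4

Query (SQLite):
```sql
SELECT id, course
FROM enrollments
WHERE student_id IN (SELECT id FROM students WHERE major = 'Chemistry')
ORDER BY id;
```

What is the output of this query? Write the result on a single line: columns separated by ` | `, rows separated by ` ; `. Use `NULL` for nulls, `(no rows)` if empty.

7 | CS201 ; 12 | HI100 ; 23 | CS101 ; 24 | PH150 ; 25 | PH150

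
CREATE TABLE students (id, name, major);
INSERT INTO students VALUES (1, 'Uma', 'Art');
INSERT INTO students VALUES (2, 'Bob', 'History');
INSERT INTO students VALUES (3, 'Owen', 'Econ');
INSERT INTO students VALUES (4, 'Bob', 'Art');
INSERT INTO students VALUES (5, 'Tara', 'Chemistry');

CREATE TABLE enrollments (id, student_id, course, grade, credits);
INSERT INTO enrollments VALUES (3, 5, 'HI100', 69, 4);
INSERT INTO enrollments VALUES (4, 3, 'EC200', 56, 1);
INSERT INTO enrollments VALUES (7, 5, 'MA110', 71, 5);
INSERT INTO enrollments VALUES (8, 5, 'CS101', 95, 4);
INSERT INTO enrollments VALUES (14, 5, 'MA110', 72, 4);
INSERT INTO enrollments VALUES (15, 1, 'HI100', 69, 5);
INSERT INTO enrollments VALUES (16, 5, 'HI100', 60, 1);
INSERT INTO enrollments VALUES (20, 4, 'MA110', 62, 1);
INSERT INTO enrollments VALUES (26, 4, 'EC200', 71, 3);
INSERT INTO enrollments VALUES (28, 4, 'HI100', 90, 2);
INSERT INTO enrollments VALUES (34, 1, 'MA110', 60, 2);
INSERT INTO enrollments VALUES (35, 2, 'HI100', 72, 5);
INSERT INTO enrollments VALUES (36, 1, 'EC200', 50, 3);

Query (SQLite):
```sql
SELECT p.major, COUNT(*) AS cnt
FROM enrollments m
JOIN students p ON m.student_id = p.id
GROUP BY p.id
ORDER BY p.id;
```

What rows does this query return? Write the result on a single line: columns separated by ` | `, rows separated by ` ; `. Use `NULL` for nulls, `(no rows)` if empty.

Join each enrollments row to its students via student_id.
Group joined rows by students.id; compute COUNT(*) per group.
  1: ids {15, 34, 36} → COUNT(*)=3
  2: ids {35} → COUNT(*)=1
  3: ids {4} → COUNT(*)=1
  4: ids {20, 26, 28} → COUNT(*)=3
  5: ids {3, 7, 8, 14, 16} → COUNT(*)=5

Art | 3 ; History | 1 ; Econ | 1 ; Art | 3 ; Chemistry | 5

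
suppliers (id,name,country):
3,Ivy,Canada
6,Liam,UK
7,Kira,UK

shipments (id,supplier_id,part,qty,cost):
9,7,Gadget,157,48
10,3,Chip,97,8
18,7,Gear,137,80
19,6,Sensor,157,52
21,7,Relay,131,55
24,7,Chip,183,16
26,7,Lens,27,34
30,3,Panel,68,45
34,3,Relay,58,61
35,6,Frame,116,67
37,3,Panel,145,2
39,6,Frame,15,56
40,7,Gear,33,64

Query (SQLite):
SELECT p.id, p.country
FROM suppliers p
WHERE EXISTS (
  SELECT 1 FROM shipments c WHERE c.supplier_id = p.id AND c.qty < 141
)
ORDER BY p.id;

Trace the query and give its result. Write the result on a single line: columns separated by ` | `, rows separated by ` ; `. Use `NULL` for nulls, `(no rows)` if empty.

3 | Canada ; 6 | UK ; 7 | UK

For each suppliers row, check whether any shipments with matching supplier_id has qty < 141.
Keep rows where that is true.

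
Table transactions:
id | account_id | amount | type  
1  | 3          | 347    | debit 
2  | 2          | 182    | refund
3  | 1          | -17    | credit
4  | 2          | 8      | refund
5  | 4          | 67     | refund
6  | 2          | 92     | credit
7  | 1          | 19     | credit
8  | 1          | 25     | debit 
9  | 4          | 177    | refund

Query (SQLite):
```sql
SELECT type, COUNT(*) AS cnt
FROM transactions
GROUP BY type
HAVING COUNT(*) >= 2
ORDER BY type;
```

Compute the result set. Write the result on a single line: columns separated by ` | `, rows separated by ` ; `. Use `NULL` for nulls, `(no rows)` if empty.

Partition transactions by type; compute COUNT(*) within each group.
HAVING: keep groups with count ≥ 2.
  credit: ids {3, 6, 7} → COUNT(*)=3
  debit: ids {1, 8} → COUNT(*)=2
  refund: ids {2, 4, 5, 9} → COUNT(*)=4

credit | 3 ; debit | 2 ; refund | 4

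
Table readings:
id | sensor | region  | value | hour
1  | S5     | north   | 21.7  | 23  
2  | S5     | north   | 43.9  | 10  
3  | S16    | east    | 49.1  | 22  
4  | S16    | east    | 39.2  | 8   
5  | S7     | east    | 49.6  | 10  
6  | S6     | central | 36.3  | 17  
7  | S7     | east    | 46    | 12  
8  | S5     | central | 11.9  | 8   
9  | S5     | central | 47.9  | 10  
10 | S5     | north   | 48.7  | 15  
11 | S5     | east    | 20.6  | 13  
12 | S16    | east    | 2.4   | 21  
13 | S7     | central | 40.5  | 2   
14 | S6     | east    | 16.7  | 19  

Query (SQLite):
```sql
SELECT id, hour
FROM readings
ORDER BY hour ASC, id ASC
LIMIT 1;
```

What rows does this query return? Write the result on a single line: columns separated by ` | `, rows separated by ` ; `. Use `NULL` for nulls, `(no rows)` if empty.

13 | 2

Sort by hour asc, tiebreak id asc: (2, id=13), (8, id=4), (8, id=8), (10, id=2) …. Take first 1.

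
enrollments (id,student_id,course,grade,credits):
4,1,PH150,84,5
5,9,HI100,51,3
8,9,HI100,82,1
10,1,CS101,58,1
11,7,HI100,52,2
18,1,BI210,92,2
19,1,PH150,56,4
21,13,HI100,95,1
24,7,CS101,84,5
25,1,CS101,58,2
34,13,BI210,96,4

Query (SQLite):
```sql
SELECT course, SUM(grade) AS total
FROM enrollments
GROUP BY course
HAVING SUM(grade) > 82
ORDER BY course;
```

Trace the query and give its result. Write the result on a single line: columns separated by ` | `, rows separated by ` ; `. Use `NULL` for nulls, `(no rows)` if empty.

BI210 | 188 ; CS101 | 200 ; HI100 | 280 ; PH150 | 140

Partition enrollments by course; compute SUM(grade) within each group.
HAVING: keep groups where SUM(grade) > 82.
  BI210: ids {18, 34} → SUM(grade)=188
  CS101: ids {10, 24, 25} → SUM(grade)=200
  HI100: ids {5, 8, 11, 21} → SUM(grade)=280
  PH150: ids {4, 19} → SUM(grade)=140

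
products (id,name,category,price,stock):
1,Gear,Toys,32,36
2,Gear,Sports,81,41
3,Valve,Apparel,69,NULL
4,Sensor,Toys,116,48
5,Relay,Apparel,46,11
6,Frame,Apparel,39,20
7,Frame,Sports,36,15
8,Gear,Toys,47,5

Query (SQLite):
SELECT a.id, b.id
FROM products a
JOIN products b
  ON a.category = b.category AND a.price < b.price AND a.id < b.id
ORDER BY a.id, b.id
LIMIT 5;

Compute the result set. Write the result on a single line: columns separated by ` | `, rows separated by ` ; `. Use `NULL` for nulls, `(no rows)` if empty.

Pairs (a,b) with same category, a.price < b.price, a.id < b.id.
category groups: Apparel:{3,5,6} Sports:{2,7} Toys:{1,4,8}
Ordered by (a.id, b.id); first 5.

1 | 4 ; 1 | 8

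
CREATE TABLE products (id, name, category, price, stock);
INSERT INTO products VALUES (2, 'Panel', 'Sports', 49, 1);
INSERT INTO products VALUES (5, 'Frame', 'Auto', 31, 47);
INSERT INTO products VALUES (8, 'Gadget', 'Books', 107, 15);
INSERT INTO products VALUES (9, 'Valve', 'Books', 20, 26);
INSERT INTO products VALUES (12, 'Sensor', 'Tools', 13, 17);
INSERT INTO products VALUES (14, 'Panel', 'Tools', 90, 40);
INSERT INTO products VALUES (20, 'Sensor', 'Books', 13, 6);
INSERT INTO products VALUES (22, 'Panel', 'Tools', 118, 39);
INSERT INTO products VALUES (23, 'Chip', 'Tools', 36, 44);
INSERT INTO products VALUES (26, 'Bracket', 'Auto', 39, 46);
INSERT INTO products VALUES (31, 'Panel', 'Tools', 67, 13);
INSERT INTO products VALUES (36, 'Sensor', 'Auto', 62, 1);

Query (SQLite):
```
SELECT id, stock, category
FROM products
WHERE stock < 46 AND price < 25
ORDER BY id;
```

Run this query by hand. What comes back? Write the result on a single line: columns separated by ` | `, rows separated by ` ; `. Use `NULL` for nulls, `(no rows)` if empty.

9 | 26 | Books ; 12 | 17 | Tools ; 20 | 6 | Books

stock < 46: ids {2, 8, 9, 12, 14, 20, 22, 23, 31, 36}
price < 25: ids {9, 12, 20}
Combine with AND.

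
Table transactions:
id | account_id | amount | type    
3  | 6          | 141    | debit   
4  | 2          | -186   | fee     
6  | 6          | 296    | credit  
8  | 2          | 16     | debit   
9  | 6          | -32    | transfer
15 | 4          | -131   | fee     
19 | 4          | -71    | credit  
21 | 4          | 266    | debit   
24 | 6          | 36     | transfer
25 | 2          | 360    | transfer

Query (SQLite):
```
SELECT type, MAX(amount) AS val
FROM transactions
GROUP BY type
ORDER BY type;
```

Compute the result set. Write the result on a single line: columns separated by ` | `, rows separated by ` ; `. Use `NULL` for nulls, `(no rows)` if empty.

Partition transactions by type; compute MAX(amount) within each group.
  credit: ids {6, 19} → MAX(amount)=296
  debit: ids {3, 8, 21} → MAX(amount)=266
  fee: ids {4, 15} → MAX(amount)=-131
  transfer: ids {9, 24, 25} → MAX(amount)=360

credit | 296 ; debit | 266 ; fee | -131 ; transfer | 360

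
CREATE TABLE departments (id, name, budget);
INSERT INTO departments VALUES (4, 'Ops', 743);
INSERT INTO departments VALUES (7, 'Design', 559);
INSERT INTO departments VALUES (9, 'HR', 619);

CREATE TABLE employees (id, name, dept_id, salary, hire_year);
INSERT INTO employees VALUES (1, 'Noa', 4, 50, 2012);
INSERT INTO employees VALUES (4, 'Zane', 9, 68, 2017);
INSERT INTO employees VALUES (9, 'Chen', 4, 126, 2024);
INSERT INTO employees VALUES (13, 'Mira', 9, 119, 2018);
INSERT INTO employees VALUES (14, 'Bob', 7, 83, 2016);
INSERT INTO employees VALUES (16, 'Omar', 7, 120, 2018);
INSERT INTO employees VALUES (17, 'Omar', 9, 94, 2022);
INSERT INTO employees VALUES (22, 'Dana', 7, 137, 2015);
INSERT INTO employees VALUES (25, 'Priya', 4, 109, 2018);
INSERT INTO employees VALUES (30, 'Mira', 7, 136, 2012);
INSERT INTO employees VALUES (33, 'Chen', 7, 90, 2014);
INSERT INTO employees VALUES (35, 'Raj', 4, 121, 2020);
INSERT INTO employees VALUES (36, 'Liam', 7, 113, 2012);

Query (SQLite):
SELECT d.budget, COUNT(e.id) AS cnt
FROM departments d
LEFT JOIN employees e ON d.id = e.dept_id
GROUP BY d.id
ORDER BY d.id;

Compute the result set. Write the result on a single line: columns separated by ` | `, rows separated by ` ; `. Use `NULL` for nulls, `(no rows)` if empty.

LEFT JOIN keeps every departments row; unmatched ones get NULL for employees columns.
Group by departments.id and compute COUNT(e.id). COUNT(col) of an all-NULL group is 0.
  4: ids {1, 9, 25, 35} → COUNT(e.id)=4
  7: ids {14, 16, 22, 30, 33, 36} → COUNT(e.id)=6
  9: ids {4, 13, 17} → COUNT(e.id)=3

743 | 4 ; 559 | 6 ; 619 | 3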